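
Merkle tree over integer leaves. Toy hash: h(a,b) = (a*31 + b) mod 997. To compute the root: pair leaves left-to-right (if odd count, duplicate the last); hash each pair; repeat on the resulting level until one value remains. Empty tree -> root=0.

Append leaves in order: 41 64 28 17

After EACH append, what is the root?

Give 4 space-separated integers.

After append 41 (leaves=[41]):
  L0: [41]
  root=41
After append 64 (leaves=[41, 64]):
  L0: [41, 64]
  L1: h(41,64)=(41*31+64)%997=338 -> [338]
  root=338
After append 28 (leaves=[41, 64, 28]):
  L0: [41, 64, 28]
  L1: h(41,64)=(41*31+64)%997=338 h(28,28)=(28*31+28)%997=896 -> [338, 896]
  L2: h(338,896)=(338*31+896)%997=407 -> [407]
  root=407
After append 17 (leaves=[41, 64, 28, 17]):
  L0: [41, 64, 28, 17]
  L1: h(41,64)=(41*31+64)%997=338 h(28,17)=(28*31+17)%997=885 -> [338, 885]
  L2: h(338,885)=(338*31+885)%997=396 -> [396]
  root=396

Answer: 41 338 407 396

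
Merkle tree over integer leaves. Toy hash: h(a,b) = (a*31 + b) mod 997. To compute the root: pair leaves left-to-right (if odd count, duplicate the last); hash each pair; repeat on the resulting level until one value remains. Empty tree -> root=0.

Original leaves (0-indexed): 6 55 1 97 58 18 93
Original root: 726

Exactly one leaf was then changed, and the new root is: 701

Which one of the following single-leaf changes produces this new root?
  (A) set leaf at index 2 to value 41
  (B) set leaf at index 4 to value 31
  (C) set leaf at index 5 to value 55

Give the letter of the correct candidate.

Original leaves: [6, 55, 1, 97, 58, 18, 93]
Target new root: 701
Try each candidate change and compute the resulting root:
Candidate A: set leaf[2] = 41 -> leaves = [6, 55, 41, 97, 58, 18, 93]
  L0: [6, 55, 41, 97, 58, 18, 93]
  L1: h(6,55)=(6*31+55)%997=241 h(41,97)=(41*31+97)%997=371 h(58,18)=(58*31+18)%997=819 h(93,93)=(93*31+93)%997=982 -> [241, 371, 819, 982]
  L2: h(241,371)=(241*31+371)%997=863 h(819,982)=(819*31+982)%997=449 -> [863, 449]
  L3: h(863,449)=(863*31+449)%997=283 -> [283]
  root = 283 != target 701
Candidate B: set leaf[4] = 31 -> leaves = [6, 55, 1, 97, 31, 18, 93]
  L0: [6, 55, 1, 97, 31, 18, 93]
  L1: h(6,55)=(6*31+55)%997=241 h(1,97)=(1*31+97)%997=128 h(31,18)=(31*31+18)%997=979 h(93,93)=(93*31+93)%997=982 -> [241, 128, 979, 982]
  L2: h(241,128)=(241*31+128)%997=620 h(979,982)=(979*31+982)%997=424 -> [620, 424]
  L3: h(620,424)=(620*31+424)%997=701 -> [701]
  root = 701 == target 701  ** MATCH **
Candidate C: set leaf[5] = 55 -> leaves = [6, 55, 1, 97, 58, 55, 93]
  L0: [6, 55, 1, 97, 58, 55, 93]
  L1: h(6,55)=(6*31+55)%997=241 h(1,97)=(1*31+97)%997=128 h(58,55)=(58*31+55)%997=856 h(93,93)=(93*31+93)%997=982 -> [241, 128, 856, 982]
  L2: h(241,128)=(241*31+128)%997=620 h(856,982)=(856*31+982)%997=599 -> [620, 599]
  L3: h(620,599)=(620*31+599)%997=876 -> [876]
  root = 876 != target 701
Candidate B produces the target root.

Answer: B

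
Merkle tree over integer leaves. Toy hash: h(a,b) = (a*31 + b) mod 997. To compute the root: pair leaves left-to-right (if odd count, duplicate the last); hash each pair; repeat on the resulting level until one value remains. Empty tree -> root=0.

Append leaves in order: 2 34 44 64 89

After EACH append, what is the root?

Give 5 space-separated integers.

After append 2 (leaves=[2]):
  L0: [2]
  root=2
After append 34 (leaves=[2, 34]):
  L0: [2, 34]
  L1: h(2,34)=(2*31+34)%997=96 -> [96]
  root=96
After append 44 (leaves=[2, 34, 44]):
  L0: [2, 34, 44]
  L1: h(2,34)=(2*31+34)%997=96 h(44,44)=(44*31+44)%997=411 -> [96, 411]
  L2: h(96,411)=(96*31+411)%997=396 -> [396]
  root=396
After append 64 (leaves=[2, 34, 44, 64]):
  L0: [2, 34, 44, 64]
  L1: h(2,34)=(2*31+34)%997=96 h(44,64)=(44*31+64)%997=431 -> [96, 431]
  L2: h(96,431)=(96*31+431)%997=416 -> [416]
  root=416
After append 89 (leaves=[2, 34, 44, 64, 89]):
  L0: [2, 34, 44, 64, 89]
  L1: h(2,34)=(2*31+34)%997=96 h(44,64)=(44*31+64)%997=431 h(89,89)=(89*31+89)%997=854 -> [96, 431, 854]
  L2: h(96,431)=(96*31+431)%997=416 h(854,854)=(854*31+854)%997=409 -> [416, 409]
  L3: h(416,409)=(416*31+409)%997=344 -> [344]
  root=344

Answer: 2 96 396 416 344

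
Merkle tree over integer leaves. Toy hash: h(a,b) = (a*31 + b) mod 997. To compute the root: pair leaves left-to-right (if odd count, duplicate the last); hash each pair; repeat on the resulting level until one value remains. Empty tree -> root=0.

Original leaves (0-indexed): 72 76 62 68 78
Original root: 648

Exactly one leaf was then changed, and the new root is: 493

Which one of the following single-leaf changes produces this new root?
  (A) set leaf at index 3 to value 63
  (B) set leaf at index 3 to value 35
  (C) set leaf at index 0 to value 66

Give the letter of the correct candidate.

Answer: A

Derivation:
Original leaves: [72, 76, 62, 68, 78]
Target new root: 493
Try each candidate change and compute the resulting root:
Candidate A: set leaf[3] = 63 -> leaves = [72, 76, 62, 63, 78]
  L0: [72, 76, 62, 63, 78]
  L1: h(72,76)=(72*31+76)%997=314 h(62,63)=(62*31+63)%997=988 h(78,78)=(78*31+78)%997=502 -> [314, 988, 502]
  L2: h(314,988)=(314*31+988)%997=752 h(502,502)=(502*31+502)%997=112 -> [752, 112]
  L3: h(752,112)=(752*31+112)%997=493 -> [493]
  root = 493 == target 493  ** MATCH **
Candidate B: set leaf[3] = 35 -> leaves = [72, 76, 62, 35, 78]
  L0: [72, 76, 62, 35, 78]
  L1: h(72,76)=(72*31+76)%997=314 h(62,35)=(62*31+35)%997=960 h(78,78)=(78*31+78)%997=502 -> [314, 960, 502]
  L2: h(314,960)=(314*31+960)%997=724 h(502,502)=(502*31+502)%997=112 -> [724, 112]
  L3: h(724,112)=(724*31+112)%997=622 -> [622]
  root = 622 != target 493
Candidate C: set leaf[0] = 66 -> leaves = [66, 76, 62, 68, 78]
  L0: [66, 76, 62, 68, 78]
  L1: h(66,76)=(66*31+76)%997=128 h(62,68)=(62*31+68)%997=993 h(78,78)=(78*31+78)%997=502 -> [128, 993, 502]
  L2: h(128,993)=(128*31+993)%997=973 h(502,502)=(502*31+502)%997=112 -> [973, 112]
  L3: h(973,112)=(973*31+112)%997=365 -> [365]
  root = 365 != target 493
Candidate A produces the target root.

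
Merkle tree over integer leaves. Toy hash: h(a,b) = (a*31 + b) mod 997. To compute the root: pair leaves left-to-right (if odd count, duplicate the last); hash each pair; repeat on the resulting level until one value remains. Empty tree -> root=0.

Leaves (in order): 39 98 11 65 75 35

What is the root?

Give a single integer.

L0: [39, 98, 11, 65, 75, 35]
L1: h(39,98)=(39*31+98)%997=310 h(11,65)=(11*31+65)%997=406 h(75,35)=(75*31+35)%997=366 -> [310, 406, 366]
L2: h(310,406)=(310*31+406)%997=46 h(366,366)=(366*31+366)%997=745 -> [46, 745]
L3: h(46,745)=(46*31+745)%997=177 -> [177]

Answer: 177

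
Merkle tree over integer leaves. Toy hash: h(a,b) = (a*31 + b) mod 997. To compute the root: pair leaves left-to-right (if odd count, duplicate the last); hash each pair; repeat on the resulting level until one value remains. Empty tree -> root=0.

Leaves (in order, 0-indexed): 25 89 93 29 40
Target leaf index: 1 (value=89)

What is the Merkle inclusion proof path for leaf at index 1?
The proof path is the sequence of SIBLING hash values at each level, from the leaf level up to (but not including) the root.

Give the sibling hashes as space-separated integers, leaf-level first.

Answer: 25 918 83

Derivation:
L0 (leaves): [25, 89, 93, 29, 40], target index=1
L1: h(25,89)=(25*31+89)%997=864 [pair 0] h(93,29)=(93*31+29)%997=918 [pair 1] h(40,40)=(40*31+40)%997=283 [pair 2] -> [864, 918, 283]
  Sibling for proof at L0: 25
L2: h(864,918)=(864*31+918)%997=783 [pair 0] h(283,283)=(283*31+283)%997=83 [pair 1] -> [783, 83]
  Sibling for proof at L1: 918
L3: h(783,83)=(783*31+83)%997=428 [pair 0] -> [428]
  Sibling for proof at L2: 83
Root: 428
Proof path (sibling hashes from leaf to root): [25, 918, 83]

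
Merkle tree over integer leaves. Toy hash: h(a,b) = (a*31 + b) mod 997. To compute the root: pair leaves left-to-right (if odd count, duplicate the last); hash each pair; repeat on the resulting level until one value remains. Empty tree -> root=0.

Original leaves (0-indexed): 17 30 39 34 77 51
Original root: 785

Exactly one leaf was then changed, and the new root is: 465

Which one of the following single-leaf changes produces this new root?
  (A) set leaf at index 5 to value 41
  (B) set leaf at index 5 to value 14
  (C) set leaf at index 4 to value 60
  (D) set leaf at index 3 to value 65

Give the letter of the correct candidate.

Answer: A

Derivation:
Original leaves: [17, 30, 39, 34, 77, 51]
Target new root: 465
Try each candidate change and compute the resulting root:
Candidate A: set leaf[5] = 41 -> leaves = [17, 30, 39, 34, 77, 41]
  L0: [17, 30, 39, 34, 77, 41]
  L1: h(17,30)=(17*31+30)%997=557 h(39,34)=(39*31+34)%997=246 h(77,41)=(77*31+41)%997=434 -> [557, 246, 434]
  L2: h(557,246)=(557*31+246)%997=564 h(434,434)=(434*31+434)%997=927 -> [564, 927]
  L3: h(564,927)=(564*31+927)%997=465 -> [465]
  root = 465 == target 465  ** MATCH **
Candidate B: set leaf[5] = 14 -> leaves = [17, 30, 39, 34, 77, 14]
  L0: [17, 30, 39, 34, 77, 14]
  L1: h(17,30)=(17*31+30)%997=557 h(39,34)=(39*31+34)%997=246 h(77,14)=(77*31+14)%997=407 -> [557, 246, 407]
  L2: h(557,246)=(557*31+246)%997=564 h(407,407)=(407*31+407)%997=63 -> [564, 63]
  L3: h(564,63)=(564*31+63)%997=598 -> [598]
  root = 598 != target 465
Candidate C: set leaf[4] = 60 -> leaves = [17, 30, 39, 34, 60, 51]
  L0: [17, 30, 39, 34, 60, 51]
  L1: h(17,30)=(17*31+30)%997=557 h(39,34)=(39*31+34)%997=246 h(60,51)=(60*31+51)%997=914 -> [557, 246, 914]
  L2: h(557,246)=(557*31+246)%997=564 h(914,914)=(914*31+914)%997=335 -> [564, 335]
  L3: h(564,335)=(564*31+335)%997=870 -> [870]
  root = 870 != target 465
Candidate D: set leaf[3] = 65 -> leaves = [17, 30, 39, 65, 77, 51]
  L0: [17, 30, 39, 65, 77, 51]
  L1: h(17,30)=(17*31+30)%997=557 h(39,65)=(39*31+65)%997=277 h(77,51)=(77*31+51)%997=444 -> [557, 277, 444]
  L2: h(557,277)=(557*31+277)%997=595 h(444,444)=(444*31+444)%997=250 -> [595, 250]
  L3: h(595,250)=(595*31+250)%997=749 -> [749]
  root = 749 != target 465
Candidate A produces the target root.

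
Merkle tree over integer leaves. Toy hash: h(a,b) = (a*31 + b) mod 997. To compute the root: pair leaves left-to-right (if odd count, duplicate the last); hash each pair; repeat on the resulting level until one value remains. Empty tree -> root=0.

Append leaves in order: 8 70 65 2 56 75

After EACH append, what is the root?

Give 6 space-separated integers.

After append 8 (leaves=[8]):
  L0: [8]
  root=8
After append 70 (leaves=[8, 70]):
  L0: [8, 70]
  L1: h(8,70)=(8*31+70)%997=318 -> [318]
  root=318
After append 65 (leaves=[8, 70, 65]):
  L0: [8, 70, 65]
  L1: h(8,70)=(8*31+70)%997=318 h(65,65)=(65*31+65)%997=86 -> [318, 86]
  L2: h(318,86)=(318*31+86)%997=971 -> [971]
  root=971
After append 2 (leaves=[8, 70, 65, 2]):
  L0: [8, 70, 65, 2]
  L1: h(8,70)=(8*31+70)%997=318 h(65,2)=(65*31+2)%997=23 -> [318, 23]
  L2: h(318,23)=(318*31+23)%997=908 -> [908]
  root=908
After append 56 (leaves=[8, 70, 65, 2, 56]):
  L0: [8, 70, 65, 2, 56]
  L1: h(8,70)=(8*31+70)%997=318 h(65,2)=(65*31+2)%997=23 h(56,56)=(56*31+56)%997=795 -> [318, 23, 795]
  L2: h(318,23)=(318*31+23)%997=908 h(795,795)=(795*31+795)%997=515 -> [908, 515]
  L3: h(908,515)=(908*31+515)%997=747 -> [747]
  root=747
After append 75 (leaves=[8, 70, 65, 2, 56, 75]):
  L0: [8, 70, 65, 2, 56, 75]
  L1: h(8,70)=(8*31+70)%997=318 h(65,2)=(65*31+2)%997=23 h(56,75)=(56*31+75)%997=814 -> [318, 23, 814]
  L2: h(318,23)=(318*31+23)%997=908 h(814,814)=(814*31+814)%997=126 -> [908, 126]
  L3: h(908,126)=(908*31+126)%997=358 -> [358]
  root=358

Answer: 8 318 971 908 747 358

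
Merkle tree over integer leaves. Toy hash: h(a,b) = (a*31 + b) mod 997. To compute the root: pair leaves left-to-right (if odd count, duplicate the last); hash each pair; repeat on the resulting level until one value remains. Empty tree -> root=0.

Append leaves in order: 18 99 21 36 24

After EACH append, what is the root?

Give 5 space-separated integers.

Answer: 18 657 102 117 287

Derivation:
After append 18 (leaves=[18]):
  L0: [18]
  root=18
After append 99 (leaves=[18, 99]):
  L0: [18, 99]
  L1: h(18,99)=(18*31+99)%997=657 -> [657]
  root=657
After append 21 (leaves=[18, 99, 21]):
  L0: [18, 99, 21]
  L1: h(18,99)=(18*31+99)%997=657 h(21,21)=(21*31+21)%997=672 -> [657, 672]
  L2: h(657,672)=(657*31+672)%997=102 -> [102]
  root=102
After append 36 (leaves=[18, 99, 21, 36]):
  L0: [18, 99, 21, 36]
  L1: h(18,99)=(18*31+99)%997=657 h(21,36)=(21*31+36)%997=687 -> [657, 687]
  L2: h(657,687)=(657*31+687)%997=117 -> [117]
  root=117
After append 24 (leaves=[18, 99, 21, 36, 24]):
  L0: [18, 99, 21, 36, 24]
  L1: h(18,99)=(18*31+99)%997=657 h(21,36)=(21*31+36)%997=687 h(24,24)=(24*31+24)%997=768 -> [657, 687, 768]
  L2: h(657,687)=(657*31+687)%997=117 h(768,768)=(768*31+768)%997=648 -> [117, 648]
  L3: h(117,648)=(117*31+648)%997=287 -> [287]
  root=287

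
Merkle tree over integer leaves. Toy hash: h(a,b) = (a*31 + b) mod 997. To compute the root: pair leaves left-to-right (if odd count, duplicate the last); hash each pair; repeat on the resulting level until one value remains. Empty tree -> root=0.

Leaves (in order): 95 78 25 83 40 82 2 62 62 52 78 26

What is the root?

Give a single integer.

L0: [95, 78, 25, 83, 40, 82, 2, 62, 62, 52, 78, 26]
L1: h(95,78)=(95*31+78)%997=32 h(25,83)=(25*31+83)%997=858 h(40,82)=(40*31+82)%997=325 h(2,62)=(2*31+62)%997=124 h(62,52)=(62*31+52)%997=977 h(78,26)=(78*31+26)%997=450 -> [32, 858, 325, 124, 977, 450]
L2: h(32,858)=(32*31+858)%997=853 h(325,124)=(325*31+124)%997=229 h(977,450)=(977*31+450)%997=827 -> [853, 229, 827]
L3: h(853,229)=(853*31+229)%997=750 h(827,827)=(827*31+827)%997=542 -> [750, 542]
L4: h(750,542)=(750*31+542)%997=861 -> [861]

Answer: 861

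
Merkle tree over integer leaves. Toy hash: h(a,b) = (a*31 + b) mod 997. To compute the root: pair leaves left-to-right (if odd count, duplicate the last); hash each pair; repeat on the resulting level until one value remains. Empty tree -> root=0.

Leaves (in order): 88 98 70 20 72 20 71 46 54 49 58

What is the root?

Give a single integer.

L0: [88, 98, 70, 20, 72, 20, 71, 46, 54, 49, 58]
L1: h(88,98)=(88*31+98)%997=832 h(70,20)=(70*31+20)%997=196 h(72,20)=(72*31+20)%997=258 h(71,46)=(71*31+46)%997=253 h(54,49)=(54*31+49)%997=726 h(58,58)=(58*31+58)%997=859 -> [832, 196, 258, 253, 726, 859]
L2: h(832,196)=(832*31+196)%997=66 h(258,253)=(258*31+253)%997=275 h(726,859)=(726*31+859)%997=434 -> [66, 275, 434]
L3: h(66,275)=(66*31+275)%997=327 h(434,434)=(434*31+434)%997=927 -> [327, 927]
L4: h(327,927)=(327*31+927)%997=97 -> [97]

Answer: 97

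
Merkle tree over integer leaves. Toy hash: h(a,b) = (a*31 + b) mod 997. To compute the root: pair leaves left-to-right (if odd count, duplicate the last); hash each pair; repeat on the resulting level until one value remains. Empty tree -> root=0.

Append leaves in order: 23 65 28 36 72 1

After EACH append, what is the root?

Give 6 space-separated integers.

Answer: 23 778 89 97 963 685

Derivation:
After append 23 (leaves=[23]):
  L0: [23]
  root=23
After append 65 (leaves=[23, 65]):
  L0: [23, 65]
  L1: h(23,65)=(23*31+65)%997=778 -> [778]
  root=778
After append 28 (leaves=[23, 65, 28]):
  L0: [23, 65, 28]
  L1: h(23,65)=(23*31+65)%997=778 h(28,28)=(28*31+28)%997=896 -> [778, 896]
  L2: h(778,896)=(778*31+896)%997=89 -> [89]
  root=89
After append 36 (leaves=[23, 65, 28, 36]):
  L0: [23, 65, 28, 36]
  L1: h(23,65)=(23*31+65)%997=778 h(28,36)=(28*31+36)%997=904 -> [778, 904]
  L2: h(778,904)=(778*31+904)%997=97 -> [97]
  root=97
After append 72 (leaves=[23, 65, 28, 36, 72]):
  L0: [23, 65, 28, 36, 72]
  L1: h(23,65)=(23*31+65)%997=778 h(28,36)=(28*31+36)%997=904 h(72,72)=(72*31+72)%997=310 -> [778, 904, 310]
  L2: h(778,904)=(778*31+904)%997=97 h(310,310)=(310*31+310)%997=947 -> [97, 947]
  L3: h(97,947)=(97*31+947)%997=963 -> [963]
  root=963
After append 1 (leaves=[23, 65, 28, 36, 72, 1]):
  L0: [23, 65, 28, 36, 72, 1]
  L1: h(23,65)=(23*31+65)%997=778 h(28,36)=(28*31+36)%997=904 h(72,1)=(72*31+1)%997=239 -> [778, 904, 239]
  L2: h(778,904)=(778*31+904)%997=97 h(239,239)=(239*31+239)%997=669 -> [97, 669]
  L3: h(97,669)=(97*31+669)%997=685 -> [685]
  root=685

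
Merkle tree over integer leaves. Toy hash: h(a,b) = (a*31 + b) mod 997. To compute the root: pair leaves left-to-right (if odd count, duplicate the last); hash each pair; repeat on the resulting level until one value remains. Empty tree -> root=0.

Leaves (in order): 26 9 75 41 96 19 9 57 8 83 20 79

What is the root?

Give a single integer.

L0: [26, 9, 75, 41, 96, 19, 9, 57, 8, 83, 20, 79]
L1: h(26,9)=(26*31+9)%997=815 h(75,41)=(75*31+41)%997=372 h(96,19)=(96*31+19)%997=4 h(9,57)=(9*31+57)%997=336 h(8,83)=(8*31+83)%997=331 h(20,79)=(20*31+79)%997=699 -> [815, 372, 4, 336, 331, 699]
L2: h(815,372)=(815*31+372)%997=712 h(4,336)=(4*31+336)%997=460 h(331,699)=(331*31+699)%997=990 -> [712, 460, 990]
L3: h(712,460)=(712*31+460)%997=598 h(990,990)=(990*31+990)%997=773 -> [598, 773]
L4: h(598,773)=(598*31+773)%997=368 -> [368]

Answer: 368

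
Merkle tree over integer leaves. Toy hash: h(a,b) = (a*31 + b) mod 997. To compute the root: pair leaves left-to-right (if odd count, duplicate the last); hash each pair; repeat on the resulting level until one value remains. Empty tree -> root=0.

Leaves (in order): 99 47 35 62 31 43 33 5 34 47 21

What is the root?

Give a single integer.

Answer: 421

Derivation:
L0: [99, 47, 35, 62, 31, 43, 33, 5, 34, 47, 21]
L1: h(99,47)=(99*31+47)%997=125 h(35,62)=(35*31+62)%997=150 h(31,43)=(31*31+43)%997=7 h(33,5)=(33*31+5)%997=31 h(34,47)=(34*31+47)%997=104 h(21,21)=(21*31+21)%997=672 -> [125, 150, 7, 31, 104, 672]
L2: h(125,150)=(125*31+150)%997=37 h(7,31)=(7*31+31)%997=248 h(104,672)=(104*31+672)%997=905 -> [37, 248, 905]
L3: h(37,248)=(37*31+248)%997=398 h(905,905)=(905*31+905)%997=47 -> [398, 47]
L4: h(398,47)=(398*31+47)%997=421 -> [421]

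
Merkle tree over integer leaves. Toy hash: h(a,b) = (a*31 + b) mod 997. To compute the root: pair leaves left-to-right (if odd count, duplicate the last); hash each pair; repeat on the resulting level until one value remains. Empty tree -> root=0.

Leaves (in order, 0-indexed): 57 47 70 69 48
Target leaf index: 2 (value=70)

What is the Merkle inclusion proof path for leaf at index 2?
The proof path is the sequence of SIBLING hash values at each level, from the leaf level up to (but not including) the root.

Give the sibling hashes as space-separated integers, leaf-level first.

L0 (leaves): [57, 47, 70, 69, 48], target index=2
L1: h(57,47)=(57*31+47)%997=817 [pair 0] h(70,69)=(70*31+69)%997=245 [pair 1] h(48,48)=(48*31+48)%997=539 [pair 2] -> [817, 245, 539]
  Sibling for proof at L0: 69
L2: h(817,245)=(817*31+245)%997=647 [pair 0] h(539,539)=(539*31+539)%997=299 [pair 1] -> [647, 299]
  Sibling for proof at L1: 817
L3: h(647,299)=(647*31+299)%997=416 [pair 0] -> [416]
  Sibling for proof at L2: 299
Root: 416
Proof path (sibling hashes from leaf to root): [69, 817, 299]

Answer: 69 817 299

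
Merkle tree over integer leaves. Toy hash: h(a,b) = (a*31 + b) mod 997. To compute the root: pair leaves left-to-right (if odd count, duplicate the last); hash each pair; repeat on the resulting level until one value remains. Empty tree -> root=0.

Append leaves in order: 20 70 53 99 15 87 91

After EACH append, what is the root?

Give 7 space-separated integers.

After append 20 (leaves=[20]):
  L0: [20]
  root=20
After append 70 (leaves=[20, 70]):
  L0: [20, 70]
  L1: h(20,70)=(20*31+70)%997=690 -> [690]
  root=690
After append 53 (leaves=[20, 70, 53]):
  L0: [20, 70, 53]
  L1: h(20,70)=(20*31+70)%997=690 h(53,53)=(53*31+53)%997=699 -> [690, 699]
  L2: h(690,699)=(690*31+699)%997=155 -> [155]
  root=155
After append 99 (leaves=[20, 70, 53, 99]):
  L0: [20, 70, 53, 99]
  L1: h(20,70)=(20*31+70)%997=690 h(53,99)=(53*31+99)%997=745 -> [690, 745]
  L2: h(690,745)=(690*31+745)%997=201 -> [201]
  root=201
After append 15 (leaves=[20, 70, 53, 99, 15]):
  L0: [20, 70, 53, 99, 15]
  L1: h(20,70)=(20*31+70)%997=690 h(53,99)=(53*31+99)%997=745 h(15,15)=(15*31+15)%997=480 -> [690, 745, 480]
  L2: h(690,745)=(690*31+745)%997=201 h(480,480)=(480*31+480)%997=405 -> [201, 405]
  L3: h(201,405)=(201*31+405)%997=654 -> [654]
  root=654
After append 87 (leaves=[20, 70, 53, 99, 15, 87]):
  L0: [20, 70, 53, 99, 15, 87]
  L1: h(20,70)=(20*31+70)%997=690 h(53,99)=(53*31+99)%997=745 h(15,87)=(15*31+87)%997=552 -> [690, 745, 552]
  L2: h(690,745)=(690*31+745)%997=201 h(552,552)=(552*31+552)%997=715 -> [201, 715]
  L3: h(201,715)=(201*31+715)%997=964 -> [964]
  root=964
After append 91 (leaves=[20, 70, 53, 99, 15, 87, 91]):
  L0: [20, 70, 53, 99, 15, 87, 91]
  L1: h(20,70)=(20*31+70)%997=690 h(53,99)=(53*31+99)%997=745 h(15,87)=(15*31+87)%997=552 h(91,91)=(91*31+91)%997=918 -> [690, 745, 552, 918]
  L2: h(690,745)=(690*31+745)%997=201 h(552,918)=(552*31+918)%997=84 -> [201, 84]
  L3: h(201,84)=(201*31+84)%997=333 -> [333]
  root=333

Answer: 20 690 155 201 654 964 333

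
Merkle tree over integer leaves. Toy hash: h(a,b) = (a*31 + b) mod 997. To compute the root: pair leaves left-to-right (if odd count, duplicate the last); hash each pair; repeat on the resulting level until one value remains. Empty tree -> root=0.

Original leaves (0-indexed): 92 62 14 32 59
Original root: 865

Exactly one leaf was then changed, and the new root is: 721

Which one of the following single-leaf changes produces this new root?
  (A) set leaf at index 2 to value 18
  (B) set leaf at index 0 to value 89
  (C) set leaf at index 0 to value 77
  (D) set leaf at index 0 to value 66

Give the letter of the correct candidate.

Answer: A

Derivation:
Original leaves: [92, 62, 14, 32, 59]
Target new root: 721
Try each candidate change and compute the resulting root:
Candidate A: set leaf[2] = 18 -> leaves = [92, 62, 18, 32, 59]
  L0: [92, 62, 18, 32, 59]
  L1: h(92,62)=(92*31+62)%997=920 h(18,32)=(18*31+32)%997=590 h(59,59)=(59*31+59)%997=891 -> [920, 590, 891]
  L2: h(920,590)=(920*31+590)%997=197 h(891,891)=(891*31+891)%997=596 -> [197, 596]
  L3: h(197,596)=(197*31+596)%997=721 -> [721]
  root = 721 == target 721  ** MATCH **
Candidate B: set leaf[0] = 89 -> leaves = [89, 62, 14, 32, 59]
  L0: [89, 62, 14, 32, 59]
  L1: h(89,62)=(89*31+62)%997=827 h(14,32)=(14*31+32)%997=466 h(59,59)=(59*31+59)%997=891 -> [827, 466, 891]
  L2: h(827,466)=(827*31+466)%997=181 h(891,891)=(891*31+891)%997=596 -> [181, 596]
  L3: h(181,596)=(181*31+596)%997=225 -> [225]
  root = 225 != target 721
Candidate C: set leaf[0] = 77 -> leaves = [77, 62, 14, 32, 59]
  L0: [77, 62, 14, 32, 59]
  L1: h(77,62)=(77*31+62)%997=455 h(14,32)=(14*31+32)%997=466 h(59,59)=(59*31+59)%997=891 -> [455, 466, 891]
  L2: h(455,466)=(455*31+466)%997=613 h(891,891)=(891*31+891)%997=596 -> [613, 596]
  L3: h(613,596)=(613*31+596)%997=656 -> [656]
  root = 656 != target 721
Candidate D: set leaf[0] = 66 -> leaves = [66, 62, 14, 32, 59]
  L0: [66, 62, 14, 32, 59]
  L1: h(66,62)=(66*31+62)%997=114 h(14,32)=(14*31+32)%997=466 h(59,59)=(59*31+59)%997=891 -> [114, 466, 891]
  L2: h(114,466)=(114*31+466)%997=12 h(891,891)=(891*31+891)%997=596 -> [12, 596]
  L3: h(12,596)=(12*31+596)%997=968 -> [968]
  root = 968 != target 721
Candidate A produces the target root.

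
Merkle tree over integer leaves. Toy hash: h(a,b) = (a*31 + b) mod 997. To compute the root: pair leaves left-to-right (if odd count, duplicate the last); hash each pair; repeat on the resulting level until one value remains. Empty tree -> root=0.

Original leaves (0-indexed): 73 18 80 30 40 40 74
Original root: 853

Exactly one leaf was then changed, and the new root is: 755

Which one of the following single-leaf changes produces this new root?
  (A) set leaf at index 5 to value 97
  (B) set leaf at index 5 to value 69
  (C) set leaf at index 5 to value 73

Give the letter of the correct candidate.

Original leaves: [73, 18, 80, 30, 40, 40, 74]
Target new root: 755
Try each candidate change and compute the resulting root:
Candidate A: set leaf[5] = 97 -> leaves = [73, 18, 80, 30, 40, 97, 74]
  L0: [73, 18, 80, 30, 40, 97, 74]
  L1: h(73,18)=(73*31+18)%997=287 h(80,30)=(80*31+30)%997=516 h(40,97)=(40*31+97)%997=340 h(74,74)=(74*31+74)%997=374 -> [287, 516, 340, 374]
  L2: h(287,516)=(287*31+516)%997=440 h(340,374)=(340*31+374)%997=944 -> [440, 944]
  L3: h(440,944)=(440*31+944)%997=626 -> [626]
  root = 626 != target 755
Candidate B: set leaf[5] = 69 -> leaves = [73, 18, 80, 30, 40, 69, 74]
  L0: [73, 18, 80, 30, 40, 69, 74]
  L1: h(73,18)=(73*31+18)%997=287 h(80,30)=(80*31+30)%997=516 h(40,69)=(40*31+69)%997=312 h(74,74)=(74*31+74)%997=374 -> [287, 516, 312, 374]
  L2: h(287,516)=(287*31+516)%997=440 h(312,374)=(312*31+374)%997=76 -> [440, 76]
  L3: h(440,76)=(440*31+76)%997=755 -> [755]
  root = 755 == target 755  ** MATCH **
Candidate C: set leaf[5] = 73 -> leaves = [73, 18, 80, 30, 40, 73, 74]
  L0: [73, 18, 80, 30, 40, 73, 74]
  L1: h(73,18)=(73*31+18)%997=287 h(80,30)=(80*31+30)%997=516 h(40,73)=(40*31+73)%997=316 h(74,74)=(74*31+74)%997=374 -> [287, 516, 316, 374]
  L2: h(287,516)=(287*31+516)%997=440 h(316,374)=(316*31+374)%997=200 -> [440, 200]
  L3: h(440,200)=(440*31+200)%997=879 -> [879]
  root = 879 != target 755
Candidate B produces the target root.

Answer: B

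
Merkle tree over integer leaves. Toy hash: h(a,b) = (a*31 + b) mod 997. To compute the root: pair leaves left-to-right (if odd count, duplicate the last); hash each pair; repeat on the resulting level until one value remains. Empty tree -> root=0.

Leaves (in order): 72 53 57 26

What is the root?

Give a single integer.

L0: [72, 53, 57, 26]
L1: h(72,53)=(72*31+53)%997=291 h(57,26)=(57*31+26)%997=796 -> [291, 796]
L2: h(291,796)=(291*31+796)%997=844 -> [844]

Answer: 844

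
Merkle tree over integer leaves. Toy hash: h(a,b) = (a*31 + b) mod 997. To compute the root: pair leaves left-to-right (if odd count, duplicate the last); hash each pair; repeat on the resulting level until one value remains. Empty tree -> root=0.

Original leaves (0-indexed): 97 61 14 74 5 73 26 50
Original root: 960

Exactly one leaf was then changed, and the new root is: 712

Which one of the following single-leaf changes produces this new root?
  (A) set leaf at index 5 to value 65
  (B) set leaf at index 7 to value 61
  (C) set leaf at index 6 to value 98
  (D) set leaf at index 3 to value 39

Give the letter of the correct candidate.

Original leaves: [97, 61, 14, 74, 5, 73, 26, 50]
Target new root: 712
Try each candidate change and compute the resulting root:
Candidate A: set leaf[5] = 65 -> leaves = [97, 61, 14, 74, 5, 65, 26, 50]
  L0: [97, 61, 14, 74, 5, 65, 26, 50]
  L1: h(97,61)=(97*31+61)%997=77 h(14,74)=(14*31+74)%997=508 h(5,65)=(5*31+65)%997=220 h(26,50)=(26*31+50)%997=856 -> [77, 508, 220, 856]
  L2: h(77,508)=(77*31+508)%997=901 h(220,856)=(220*31+856)%997=697 -> [901, 697]
  L3: h(901,697)=(901*31+697)%997=712 -> [712]
  root = 712 == target 712  ** MATCH **
Candidate B: set leaf[7] = 61 -> leaves = [97, 61, 14, 74, 5, 73, 26, 61]
  L0: [97, 61, 14, 74, 5, 73, 26, 61]
  L1: h(97,61)=(97*31+61)%997=77 h(14,74)=(14*31+74)%997=508 h(5,73)=(5*31+73)%997=228 h(26,61)=(26*31+61)%997=867 -> [77, 508, 228, 867]
  L2: h(77,508)=(77*31+508)%997=901 h(228,867)=(228*31+867)%997=956 -> [901, 956]
  L3: h(901,956)=(901*31+956)%997=971 -> [971]
  root = 971 != target 712
Candidate C: set leaf[6] = 98 -> leaves = [97, 61, 14, 74, 5, 73, 98, 50]
  L0: [97, 61, 14, 74, 5, 73, 98, 50]
  L1: h(97,61)=(97*31+61)%997=77 h(14,74)=(14*31+74)%997=508 h(5,73)=(5*31+73)%997=228 h(98,50)=(98*31+50)%997=97 -> [77, 508, 228, 97]
  L2: h(77,508)=(77*31+508)%997=901 h(228,97)=(228*31+97)%997=186 -> [901, 186]
  L3: h(901,186)=(901*31+186)%997=201 -> [201]
  root = 201 != target 712
Candidate D: set leaf[3] = 39 -> leaves = [97, 61, 14, 39, 5, 73, 26, 50]
  L0: [97, 61, 14, 39, 5, 73, 26, 50]
  L1: h(97,61)=(97*31+61)%997=77 h(14,39)=(14*31+39)%997=473 h(5,73)=(5*31+73)%997=228 h(26,50)=(26*31+50)%997=856 -> [77, 473, 228, 856]
  L2: h(77,473)=(77*31+473)%997=866 h(228,856)=(228*31+856)%997=945 -> [866, 945]
  L3: h(866,945)=(866*31+945)%997=872 -> [872]
  root = 872 != target 712
Candidate A produces the target root.

Answer: A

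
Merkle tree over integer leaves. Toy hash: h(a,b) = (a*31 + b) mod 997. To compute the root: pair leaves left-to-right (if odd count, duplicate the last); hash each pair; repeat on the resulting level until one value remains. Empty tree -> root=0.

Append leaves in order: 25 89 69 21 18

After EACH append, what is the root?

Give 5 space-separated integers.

After append 25 (leaves=[25]):
  L0: [25]
  root=25
After append 89 (leaves=[25, 89]):
  L0: [25, 89]
  L1: h(25,89)=(25*31+89)%997=864 -> [864]
  root=864
After append 69 (leaves=[25, 89, 69]):
  L0: [25, 89, 69]
  L1: h(25,89)=(25*31+89)%997=864 h(69,69)=(69*31+69)%997=214 -> [864, 214]
  L2: h(864,214)=(864*31+214)%997=79 -> [79]
  root=79
After append 21 (leaves=[25, 89, 69, 21]):
  L0: [25, 89, 69, 21]
  L1: h(25,89)=(25*31+89)%997=864 h(69,21)=(69*31+21)%997=166 -> [864, 166]
  L2: h(864,166)=(864*31+166)%997=31 -> [31]
  root=31
After append 18 (leaves=[25, 89, 69, 21, 18]):
  L0: [25, 89, 69, 21, 18]
  L1: h(25,89)=(25*31+89)%997=864 h(69,21)=(69*31+21)%997=166 h(18,18)=(18*31+18)%997=576 -> [864, 166, 576]
  L2: h(864,166)=(864*31+166)%997=31 h(576,576)=(576*31+576)%997=486 -> [31, 486]
  L3: h(31,486)=(31*31+486)%997=450 -> [450]
  root=450

Answer: 25 864 79 31 450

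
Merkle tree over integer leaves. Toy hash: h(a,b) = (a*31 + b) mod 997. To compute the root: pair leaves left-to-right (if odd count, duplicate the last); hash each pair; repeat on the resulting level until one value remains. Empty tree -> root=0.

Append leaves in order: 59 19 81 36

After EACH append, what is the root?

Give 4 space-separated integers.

Answer: 59 851 60 15

Derivation:
After append 59 (leaves=[59]):
  L0: [59]
  root=59
After append 19 (leaves=[59, 19]):
  L0: [59, 19]
  L1: h(59,19)=(59*31+19)%997=851 -> [851]
  root=851
After append 81 (leaves=[59, 19, 81]):
  L0: [59, 19, 81]
  L1: h(59,19)=(59*31+19)%997=851 h(81,81)=(81*31+81)%997=598 -> [851, 598]
  L2: h(851,598)=(851*31+598)%997=60 -> [60]
  root=60
After append 36 (leaves=[59, 19, 81, 36]):
  L0: [59, 19, 81, 36]
  L1: h(59,19)=(59*31+19)%997=851 h(81,36)=(81*31+36)%997=553 -> [851, 553]
  L2: h(851,553)=(851*31+553)%997=15 -> [15]
  root=15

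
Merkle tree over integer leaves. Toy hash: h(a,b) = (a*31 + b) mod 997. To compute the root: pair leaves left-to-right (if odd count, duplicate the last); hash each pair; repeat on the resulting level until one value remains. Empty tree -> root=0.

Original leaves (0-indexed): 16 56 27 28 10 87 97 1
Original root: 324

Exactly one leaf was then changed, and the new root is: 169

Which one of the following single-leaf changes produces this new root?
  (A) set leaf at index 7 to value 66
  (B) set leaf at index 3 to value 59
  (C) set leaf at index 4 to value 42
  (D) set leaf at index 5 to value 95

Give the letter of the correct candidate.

Original leaves: [16, 56, 27, 28, 10, 87, 97, 1]
Target new root: 169
Try each candidate change and compute the resulting root:
Candidate A: set leaf[7] = 66 -> leaves = [16, 56, 27, 28, 10, 87, 97, 66]
  L0: [16, 56, 27, 28, 10, 87, 97, 66]
  L1: h(16,56)=(16*31+56)%997=552 h(27,28)=(27*31+28)%997=865 h(10,87)=(10*31+87)%997=397 h(97,66)=(97*31+66)%997=82 -> [552, 865, 397, 82]
  L2: h(552,865)=(552*31+865)%997=31 h(397,82)=(397*31+82)%997=425 -> [31, 425]
  L3: h(31,425)=(31*31+425)%997=389 -> [389]
  root = 389 != target 169
Candidate B: set leaf[3] = 59 -> leaves = [16, 56, 27, 59, 10, 87, 97, 1]
  L0: [16, 56, 27, 59, 10, 87, 97, 1]
  L1: h(16,56)=(16*31+56)%997=552 h(27,59)=(27*31+59)%997=896 h(10,87)=(10*31+87)%997=397 h(97,1)=(97*31+1)%997=17 -> [552, 896, 397, 17]
  L2: h(552,896)=(552*31+896)%997=62 h(397,17)=(397*31+17)%997=360 -> [62, 360]
  L3: h(62,360)=(62*31+360)%997=288 -> [288]
  root = 288 != target 169
Candidate C: set leaf[4] = 42 -> leaves = [16, 56, 27, 28, 42, 87, 97, 1]
  L0: [16, 56, 27, 28, 42, 87, 97, 1]
  L1: h(16,56)=(16*31+56)%997=552 h(27,28)=(27*31+28)%997=865 h(42,87)=(42*31+87)%997=392 h(97,1)=(97*31+1)%997=17 -> [552, 865, 392, 17]
  L2: h(552,865)=(552*31+865)%997=31 h(392,17)=(392*31+17)%997=205 -> [31, 205]
  L3: h(31,205)=(31*31+205)%997=169 -> [169]
  root = 169 == target 169  ** MATCH **
Candidate D: set leaf[5] = 95 -> leaves = [16, 56, 27, 28, 10, 95, 97, 1]
  L0: [16, 56, 27, 28, 10, 95, 97, 1]
  L1: h(16,56)=(16*31+56)%997=552 h(27,28)=(27*31+28)%997=865 h(10,95)=(10*31+95)%997=405 h(97,1)=(97*31+1)%997=17 -> [552, 865, 405, 17]
  L2: h(552,865)=(552*31+865)%997=31 h(405,17)=(405*31+17)%997=608 -> [31, 608]
  L3: h(31,608)=(31*31+608)%997=572 -> [572]
  root = 572 != target 169
Candidate C produces the target root.

Answer: C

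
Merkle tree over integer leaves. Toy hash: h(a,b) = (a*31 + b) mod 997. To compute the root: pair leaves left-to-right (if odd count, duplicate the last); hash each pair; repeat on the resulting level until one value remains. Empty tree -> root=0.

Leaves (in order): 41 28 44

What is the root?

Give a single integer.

Answer: 800

Derivation:
L0: [41, 28, 44]
L1: h(41,28)=(41*31+28)%997=302 h(44,44)=(44*31+44)%997=411 -> [302, 411]
L2: h(302,411)=(302*31+411)%997=800 -> [800]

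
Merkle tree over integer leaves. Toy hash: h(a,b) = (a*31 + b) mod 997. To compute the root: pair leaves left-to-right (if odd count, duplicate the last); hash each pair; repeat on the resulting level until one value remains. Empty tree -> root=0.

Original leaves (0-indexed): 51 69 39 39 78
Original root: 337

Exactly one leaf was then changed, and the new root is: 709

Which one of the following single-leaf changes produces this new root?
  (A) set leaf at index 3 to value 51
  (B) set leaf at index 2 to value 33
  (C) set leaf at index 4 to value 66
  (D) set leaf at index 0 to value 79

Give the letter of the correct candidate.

Answer: A

Derivation:
Original leaves: [51, 69, 39, 39, 78]
Target new root: 709
Try each candidate change and compute the resulting root:
Candidate A: set leaf[3] = 51 -> leaves = [51, 69, 39, 51, 78]
  L0: [51, 69, 39, 51, 78]
  L1: h(51,69)=(51*31+69)%997=653 h(39,51)=(39*31+51)%997=263 h(78,78)=(78*31+78)%997=502 -> [653, 263, 502]
  L2: h(653,263)=(653*31+263)%997=566 h(502,502)=(502*31+502)%997=112 -> [566, 112]
  L3: h(566,112)=(566*31+112)%997=709 -> [709]
  root = 709 == target 709  ** MATCH **
Candidate B: set leaf[2] = 33 -> leaves = [51, 69, 33, 39, 78]
  L0: [51, 69, 33, 39, 78]
  L1: h(51,69)=(51*31+69)%997=653 h(33,39)=(33*31+39)%997=65 h(78,78)=(78*31+78)%997=502 -> [653, 65, 502]
  L2: h(653,65)=(653*31+65)%997=368 h(502,502)=(502*31+502)%997=112 -> [368, 112]
  L3: h(368,112)=(368*31+112)%997=553 -> [553]
  root = 553 != target 709
Candidate C: set leaf[4] = 66 -> leaves = [51, 69, 39, 39, 66]
  L0: [51, 69, 39, 39, 66]
  L1: h(51,69)=(51*31+69)%997=653 h(39,39)=(39*31+39)%997=251 h(66,66)=(66*31+66)%997=118 -> [653, 251, 118]
  L2: h(653,251)=(653*31+251)%997=554 h(118,118)=(118*31+118)%997=785 -> [554, 785]
  L3: h(554,785)=(554*31+785)%997=13 -> [13]
  root = 13 != target 709
Candidate D: set leaf[0] = 79 -> leaves = [79, 69, 39, 39, 78]
  L0: [79, 69, 39, 39, 78]
  L1: h(79,69)=(79*31+69)%997=524 h(39,39)=(39*31+39)%997=251 h(78,78)=(78*31+78)%997=502 -> [524, 251, 502]
  L2: h(524,251)=(524*31+251)%997=543 h(502,502)=(502*31+502)%997=112 -> [543, 112]
  L3: h(543,112)=(543*31+112)%997=993 -> [993]
  root = 993 != target 709
Candidate A produces the target root.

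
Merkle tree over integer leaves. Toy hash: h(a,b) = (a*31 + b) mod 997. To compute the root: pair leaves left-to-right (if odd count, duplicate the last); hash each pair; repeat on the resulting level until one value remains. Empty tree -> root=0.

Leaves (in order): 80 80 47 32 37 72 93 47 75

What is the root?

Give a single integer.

Answer: 758

Derivation:
L0: [80, 80, 47, 32, 37, 72, 93, 47, 75]
L1: h(80,80)=(80*31+80)%997=566 h(47,32)=(47*31+32)%997=492 h(37,72)=(37*31+72)%997=222 h(93,47)=(93*31+47)%997=936 h(75,75)=(75*31+75)%997=406 -> [566, 492, 222, 936, 406]
L2: h(566,492)=(566*31+492)%997=92 h(222,936)=(222*31+936)%997=839 h(406,406)=(406*31+406)%997=31 -> [92, 839, 31]
L3: h(92,839)=(92*31+839)%997=700 h(31,31)=(31*31+31)%997=992 -> [700, 992]
L4: h(700,992)=(700*31+992)%997=758 -> [758]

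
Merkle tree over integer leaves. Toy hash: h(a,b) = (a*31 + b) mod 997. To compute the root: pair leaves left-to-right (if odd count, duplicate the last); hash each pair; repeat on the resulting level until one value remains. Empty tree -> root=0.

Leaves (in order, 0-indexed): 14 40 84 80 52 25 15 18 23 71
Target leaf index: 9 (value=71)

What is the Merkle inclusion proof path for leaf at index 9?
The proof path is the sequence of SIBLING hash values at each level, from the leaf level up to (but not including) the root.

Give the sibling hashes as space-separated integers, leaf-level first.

Answer: 23 784 163 721

Derivation:
L0 (leaves): [14, 40, 84, 80, 52, 25, 15, 18, 23, 71], target index=9
L1: h(14,40)=(14*31+40)%997=474 [pair 0] h(84,80)=(84*31+80)%997=690 [pair 1] h(52,25)=(52*31+25)%997=640 [pair 2] h(15,18)=(15*31+18)%997=483 [pair 3] h(23,71)=(23*31+71)%997=784 [pair 4] -> [474, 690, 640, 483, 784]
  Sibling for proof at L0: 23
L2: h(474,690)=(474*31+690)%997=429 [pair 0] h(640,483)=(640*31+483)%997=383 [pair 1] h(784,784)=(784*31+784)%997=163 [pair 2] -> [429, 383, 163]
  Sibling for proof at L1: 784
L3: h(429,383)=(429*31+383)%997=721 [pair 0] h(163,163)=(163*31+163)%997=231 [pair 1] -> [721, 231]
  Sibling for proof at L2: 163
L4: h(721,231)=(721*31+231)%997=648 [pair 0] -> [648]
  Sibling for proof at L3: 721
Root: 648
Proof path (sibling hashes from leaf to root): [23, 784, 163, 721]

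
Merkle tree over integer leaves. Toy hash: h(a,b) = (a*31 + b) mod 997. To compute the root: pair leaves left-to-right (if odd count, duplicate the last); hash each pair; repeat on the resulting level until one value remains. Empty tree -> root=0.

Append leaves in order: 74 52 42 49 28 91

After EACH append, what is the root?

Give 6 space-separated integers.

Answer: 74 352 292 299 55 77

Derivation:
After append 74 (leaves=[74]):
  L0: [74]
  root=74
After append 52 (leaves=[74, 52]):
  L0: [74, 52]
  L1: h(74,52)=(74*31+52)%997=352 -> [352]
  root=352
After append 42 (leaves=[74, 52, 42]):
  L0: [74, 52, 42]
  L1: h(74,52)=(74*31+52)%997=352 h(42,42)=(42*31+42)%997=347 -> [352, 347]
  L2: h(352,347)=(352*31+347)%997=292 -> [292]
  root=292
After append 49 (leaves=[74, 52, 42, 49]):
  L0: [74, 52, 42, 49]
  L1: h(74,52)=(74*31+52)%997=352 h(42,49)=(42*31+49)%997=354 -> [352, 354]
  L2: h(352,354)=(352*31+354)%997=299 -> [299]
  root=299
After append 28 (leaves=[74, 52, 42, 49, 28]):
  L0: [74, 52, 42, 49, 28]
  L1: h(74,52)=(74*31+52)%997=352 h(42,49)=(42*31+49)%997=354 h(28,28)=(28*31+28)%997=896 -> [352, 354, 896]
  L2: h(352,354)=(352*31+354)%997=299 h(896,896)=(896*31+896)%997=756 -> [299, 756]
  L3: h(299,756)=(299*31+756)%997=55 -> [55]
  root=55
After append 91 (leaves=[74, 52, 42, 49, 28, 91]):
  L0: [74, 52, 42, 49, 28, 91]
  L1: h(74,52)=(74*31+52)%997=352 h(42,49)=(42*31+49)%997=354 h(28,91)=(28*31+91)%997=959 -> [352, 354, 959]
  L2: h(352,354)=(352*31+354)%997=299 h(959,959)=(959*31+959)%997=778 -> [299, 778]
  L3: h(299,778)=(299*31+778)%997=77 -> [77]
  root=77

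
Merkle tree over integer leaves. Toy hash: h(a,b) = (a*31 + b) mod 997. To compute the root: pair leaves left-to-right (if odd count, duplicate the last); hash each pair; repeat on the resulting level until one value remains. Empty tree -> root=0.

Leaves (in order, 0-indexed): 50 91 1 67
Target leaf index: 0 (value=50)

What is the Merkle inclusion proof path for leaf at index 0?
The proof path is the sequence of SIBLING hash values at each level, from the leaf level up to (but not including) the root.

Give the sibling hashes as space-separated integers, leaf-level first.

Answer: 91 98

Derivation:
L0 (leaves): [50, 91, 1, 67], target index=0
L1: h(50,91)=(50*31+91)%997=644 [pair 0] h(1,67)=(1*31+67)%997=98 [pair 1] -> [644, 98]
  Sibling for proof at L0: 91
L2: h(644,98)=(644*31+98)%997=122 [pair 0] -> [122]
  Sibling for proof at L1: 98
Root: 122
Proof path (sibling hashes from leaf to root): [91, 98]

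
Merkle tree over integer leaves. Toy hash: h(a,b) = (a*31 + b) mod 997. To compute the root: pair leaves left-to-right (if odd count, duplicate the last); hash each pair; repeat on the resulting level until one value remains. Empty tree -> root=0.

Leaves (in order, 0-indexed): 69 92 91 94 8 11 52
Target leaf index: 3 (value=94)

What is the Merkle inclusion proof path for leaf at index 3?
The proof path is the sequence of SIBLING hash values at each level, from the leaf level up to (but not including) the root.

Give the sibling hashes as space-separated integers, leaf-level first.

Answer: 91 237 720

Derivation:
L0 (leaves): [69, 92, 91, 94, 8, 11, 52], target index=3
L1: h(69,92)=(69*31+92)%997=237 [pair 0] h(91,94)=(91*31+94)%997=921 [pair 1] h(8,11)=(8*31+11)%997=259 [pair 2] h(52,52)=(52*31+52)%997=667 [pair 3] -> [237, 921, 259, 667]
  Sibling for proof at L0: 91
L2: h(237,921)=(237*31+921)%997=292 [pair 0] h(259,667)=(259*31+667)%997=720 [pair 1] -> [292, 720]
  Sibling for proof at L1: 237
L3: h(292,720)=(292*31+720)%997=799 [pair 0] -> [799]
  Sibling for proof at L2: 720
Root: 799
Proof path (sibling hashes from leaf to root): [91, 237, 720]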